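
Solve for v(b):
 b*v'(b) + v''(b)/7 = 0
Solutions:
 v(b) = C1 + C2*erf(sqrt(14)*b/2)


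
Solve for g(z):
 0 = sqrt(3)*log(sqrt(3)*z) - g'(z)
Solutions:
 g(z) = C1 + sqrt(3)*z*log(z) - sqrt(3)*z + sqrt(3)*z*log(3)/2


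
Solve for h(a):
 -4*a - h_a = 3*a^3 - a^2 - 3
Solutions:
 h(a) = C1 - 3*a^4/4 + a^3/3 - 2*a^2 + 3*a


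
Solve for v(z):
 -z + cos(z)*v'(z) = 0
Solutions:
 v(z) = C1 + Integral(z/cos(z), z)


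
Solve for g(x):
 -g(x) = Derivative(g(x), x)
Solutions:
 g(x) = C1*exp(-x)


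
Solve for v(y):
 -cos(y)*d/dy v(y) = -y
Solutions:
 v(y) = C1 + Integral(y/cos(y), y)


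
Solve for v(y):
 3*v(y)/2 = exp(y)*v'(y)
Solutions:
 v(y) = C1*exp(-3*exp(-y)/2)


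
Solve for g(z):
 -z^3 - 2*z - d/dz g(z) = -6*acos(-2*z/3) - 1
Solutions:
 g(z) = C1 - z^4/4 - z^2 + 6*z*acos(-2*z/3) + z + 3*sqrt(9 - 4*z^2)


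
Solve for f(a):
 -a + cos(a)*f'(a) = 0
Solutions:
 f(a) = C1 + Integral(a/cos(a), a)


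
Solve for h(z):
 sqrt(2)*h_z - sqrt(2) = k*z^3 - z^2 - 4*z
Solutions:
 h(z) = C1 + sqrt(2)*k*z^4/8 - sqrt(2)*z^3/6 - sqrt(2)*z^2 + z


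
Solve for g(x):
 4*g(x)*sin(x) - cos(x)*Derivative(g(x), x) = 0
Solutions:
 g(x) = C1/cos(x)^4


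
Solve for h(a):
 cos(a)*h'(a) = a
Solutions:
 h(a) = C1 + Integral(a/cos(a), a)


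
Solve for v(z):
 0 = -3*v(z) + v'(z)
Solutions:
 v(z) = C1*exp(3*z)


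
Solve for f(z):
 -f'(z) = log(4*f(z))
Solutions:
 Integral(1/(log(_y) + 2*log(2)), (_y, f(z))) = C1 - z


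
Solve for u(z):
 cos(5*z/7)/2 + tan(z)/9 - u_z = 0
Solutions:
 u(z) = C1 - log(cos(z))/9 + 7*sin(5*z/7)/10


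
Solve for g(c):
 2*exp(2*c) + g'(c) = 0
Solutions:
 g(c) = C1 - exp(2*c)


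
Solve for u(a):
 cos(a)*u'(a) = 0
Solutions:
 u(a) = C1


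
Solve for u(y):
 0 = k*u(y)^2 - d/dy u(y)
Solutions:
 u(y) = -1/(C1 + k*y)


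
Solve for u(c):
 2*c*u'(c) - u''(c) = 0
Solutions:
 u(c) = C1 + C2*erfi(c)


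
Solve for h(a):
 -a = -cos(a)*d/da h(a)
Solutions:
 h(a) = C1 + Integral(a/cos(a), a)


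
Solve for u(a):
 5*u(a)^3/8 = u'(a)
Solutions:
 u(a) = -2*sqrt(-1/(C1 + 5*a))
 u(a) = 2*sqrt(-1/(C1 + 5*a))


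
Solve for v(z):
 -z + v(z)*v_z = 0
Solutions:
 v(z) = -sqrt(C1 + z^2)
 v(z) = sqrt(C1 + z^2)


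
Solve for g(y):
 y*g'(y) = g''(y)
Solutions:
 g(y) = C1 + C2*erfi(sqrt(2)*y/2)


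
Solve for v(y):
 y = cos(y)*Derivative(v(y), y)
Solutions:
 v(y) = C1 + Integral(y/cos(y), y)


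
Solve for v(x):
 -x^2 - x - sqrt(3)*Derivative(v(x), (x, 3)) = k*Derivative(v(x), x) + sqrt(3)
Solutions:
 v(x) = C1 + C2*exp(-3^(3/4)*x*sqrt(-k)/3) + C3*exp(3^(3/4)*x*sqrt(-k)/3) - x^3/(3*k) - x^2/(2*k) - sqrt(3)*x/k + 2*sqrt(3)*x/k^2


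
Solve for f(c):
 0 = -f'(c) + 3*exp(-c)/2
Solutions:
 f(c) = C1 - 3*exp(-c)/2


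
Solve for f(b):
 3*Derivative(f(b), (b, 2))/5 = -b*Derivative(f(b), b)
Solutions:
 f(b) = C1 + C2*erf(sqrt(30)*b/6)


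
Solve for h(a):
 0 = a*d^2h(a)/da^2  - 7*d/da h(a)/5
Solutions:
 h(a) = C1 + C2*a^(12/5)


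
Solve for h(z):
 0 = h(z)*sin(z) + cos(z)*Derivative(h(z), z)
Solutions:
 h(z) = C1*cos(z)


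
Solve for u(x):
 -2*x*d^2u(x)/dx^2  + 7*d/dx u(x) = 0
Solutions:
 u(x) = C1 + C2*x^(9/2)


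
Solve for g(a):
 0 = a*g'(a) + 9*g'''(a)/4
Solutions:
 g(a) = C1 + Integral(C2*airyai(-2^(2/3)*3^(1/3)*a/3) + C3*airybi(-2^(2/3)*3^(1/3)*a/3), a)


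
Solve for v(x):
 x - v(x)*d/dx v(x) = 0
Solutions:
 v(x) = -sqrt(C1 + x^2)
 v(x) = sqrt(C1 + x^2)


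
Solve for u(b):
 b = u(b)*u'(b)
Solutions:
 u(b) = -sqrt(C1 + b^2)
 u(b) = sqrt(C1 + b^2)


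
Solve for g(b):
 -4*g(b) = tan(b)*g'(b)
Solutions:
 g(b) = C1/sin(b)^4


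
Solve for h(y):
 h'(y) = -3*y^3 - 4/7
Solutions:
 h(y) = C1 - 3*y^4/4 - 4*y/7


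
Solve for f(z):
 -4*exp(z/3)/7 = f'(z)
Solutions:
 f(z) = C1 - 12*exp(z/3)/7


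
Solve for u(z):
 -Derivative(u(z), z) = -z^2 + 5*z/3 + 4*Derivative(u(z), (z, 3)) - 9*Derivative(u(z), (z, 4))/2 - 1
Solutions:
 u(z) = C1 + C2*exp(z*(-(351*sqrt(57) + 2699)^(1/3) - 64/(351*sqrt(57) + 2699)^(1/3) + 16)/54)*sin(sqrt(3)*z*(-(351*sqrt(57) + 2699)^(1/3) + 64/(351*sqrt(57) + 2699)^(1/3))/54) + C3*exp(z*(-(351*sqrt(57) + 2699)^(1/3) - 64/(351*sqrt(57) + 2699)^(1/3) + 16)/54)*cos(sqrt(3)*z*(-(351*sqrt(57) + 2699)^(1/3) + 64/(351*sqrt(57) + 2699)^(1/3))/54) + C4*exp(z*(64/(351*sqrt(57) + 2699)^(1/3) + 8 + (351*sqrt(57) + 2699)^(1/3))/27) + z^3/3 - 5*z^2/6 - 7*z


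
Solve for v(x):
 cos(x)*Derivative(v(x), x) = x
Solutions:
 v(x) = C1 + Integral(x/cos(x), x)


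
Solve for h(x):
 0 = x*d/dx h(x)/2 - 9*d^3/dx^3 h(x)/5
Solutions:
 h(x) = C1 + Integral(C2*airyai(60^(1/3)*x/6) + C3*airybi(60^(1/3)*x/6), x)


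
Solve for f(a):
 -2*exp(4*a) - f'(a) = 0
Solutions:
 f(a) = C1 - exp(4*a)/2


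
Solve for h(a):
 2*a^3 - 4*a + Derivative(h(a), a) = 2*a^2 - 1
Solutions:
 h(a) = C1 - a^4/2 + 2*a^3/3 + 2*a^2 - a


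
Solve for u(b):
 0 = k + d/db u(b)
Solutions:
 u(b) = C1 - b*k


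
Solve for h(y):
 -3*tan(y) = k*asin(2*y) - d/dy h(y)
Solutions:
 h(y) = C1 + k*(y*asin(2*y) + sqrt(1 - 4*y^2)/2) - 3*log(cos(y))


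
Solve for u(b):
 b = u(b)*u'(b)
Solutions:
 u(b) = -sqrt(C1 + b^2)
 u(b) = sqrt(C1 + b^2)


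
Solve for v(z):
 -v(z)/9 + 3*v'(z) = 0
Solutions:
 v(z) = C1*exp(z/27)


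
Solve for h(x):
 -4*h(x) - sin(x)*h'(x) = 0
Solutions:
 h(x) = C1*(cos(x)^2 + 2*cos(x) + 1)/(cos(x)^2 - 2*cos(x) + 1)


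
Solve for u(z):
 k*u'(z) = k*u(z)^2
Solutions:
 u(z) = -1/(C1 + z)


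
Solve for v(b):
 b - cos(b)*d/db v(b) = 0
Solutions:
 v(b) = C1 + Integral(b/cos(b), b)


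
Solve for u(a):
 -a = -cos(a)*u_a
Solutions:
 u(a) = C1 + Integral(a/cos(a), a)


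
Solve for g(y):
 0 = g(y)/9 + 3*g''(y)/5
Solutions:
 g(y) = C1*sin(sqrt(15)*y/9) + C2*cos(sqrt(15)*y/9)


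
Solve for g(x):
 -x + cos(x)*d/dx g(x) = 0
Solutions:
 g(x) = C1 + Integral(x/cos(x), x)


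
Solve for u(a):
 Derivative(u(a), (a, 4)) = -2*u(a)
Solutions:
 u(a) = (C1*sin(2^(3/4)*a/2) + C2*cos(2^(3/4)*a/2))*exp(-2^(3/4)*a/2) + (C3*sin(2^(3/4)*a/2) + C4*cos(2^(3/4)*a/2))*exp(2^(3/4)*a/2)


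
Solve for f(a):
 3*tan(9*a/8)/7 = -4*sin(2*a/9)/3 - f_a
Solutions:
 f(a) = C1 + 8*log(cos(9*a/8))/21 + 6*cos(2*a/9)


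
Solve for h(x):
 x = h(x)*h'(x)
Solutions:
 h(x) = -sqrt(C1 + x^2)
 h(x) = sqrt(C1 + x^2)


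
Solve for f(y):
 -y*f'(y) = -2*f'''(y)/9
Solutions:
 f(y) = C1 + Integral(C2*airyai(6^(2/3)*y/2) + C3*airybi(6^(2/3)*y/2), y)


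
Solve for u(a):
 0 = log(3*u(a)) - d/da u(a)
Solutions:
 -Integral(1/(log(_y) + log(3)), (_y, u(a))) = C1 - a


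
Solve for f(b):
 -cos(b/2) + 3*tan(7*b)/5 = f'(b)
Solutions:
 f(b) = C1 - 3*log(cos(7*b))/35 - 2*sin(b/2)


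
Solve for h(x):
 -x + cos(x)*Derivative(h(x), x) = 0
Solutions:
 h(x) = C1 + Integral(x/cos(x), x)


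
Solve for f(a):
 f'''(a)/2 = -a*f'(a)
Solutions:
 f(a) = C1 + Integral(C2*airyai(-2^(1/3)*a) + C3*airybi(-2^(1/3)*a), a)


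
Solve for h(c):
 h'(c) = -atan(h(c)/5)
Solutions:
 Integral(1/atan(_y/5), (_y, h(c))) = C1 - c


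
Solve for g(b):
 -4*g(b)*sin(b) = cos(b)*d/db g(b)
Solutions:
 g(b) = C1*cos(b)^4


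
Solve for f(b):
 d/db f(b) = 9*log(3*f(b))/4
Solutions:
 -4*Integral(1/(log(_y) + log(3)), (_y, f(b)))/9 = C1 - b


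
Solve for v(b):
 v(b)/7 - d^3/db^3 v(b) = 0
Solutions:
 v(b) = C3*exp(7^(2/3)*b/7) + (C1*sin(sqrt(3)*7^(2/3)*b/14) + C2*cos(sqrt(3)*7^(2/3)*b/14))*exp(-7^(2/3)*b/14)


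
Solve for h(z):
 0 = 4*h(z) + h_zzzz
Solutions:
 h(z) = (C1*sin(z) + C2*cos(z))*exp(-z) + (C3*sin(z) + C4*cos(z))*exp(z)


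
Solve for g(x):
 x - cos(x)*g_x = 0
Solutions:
 g(x) = C1 + Integral(x/cos(x), x)


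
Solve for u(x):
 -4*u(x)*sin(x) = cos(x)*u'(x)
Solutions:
 u(x) = C1*cos(x)^4


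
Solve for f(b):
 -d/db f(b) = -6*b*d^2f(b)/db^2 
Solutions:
 f(b) = C1 + C2*b^(7/6)


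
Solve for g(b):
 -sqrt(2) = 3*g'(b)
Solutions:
 g(b) = C1 - sqrt(2)*b/3


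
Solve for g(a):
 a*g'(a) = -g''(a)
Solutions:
 g(a) = C1 + C2*erf(sqrt(2)*a/2)


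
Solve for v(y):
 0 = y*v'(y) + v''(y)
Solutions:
 v(y) = C1 + C2*erf(sqrt(2)*y/2)


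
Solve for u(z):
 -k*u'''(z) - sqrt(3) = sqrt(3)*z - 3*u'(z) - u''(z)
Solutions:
 u(z) = C1 + C2*exp(z*(1 - sqrt(12*k + 1))/(2*k)) + C3*exp(z*(sqrt(12*k + 1) + 1)/(2*k)) + sqrt(3)*z^2/6 + 2*sqrt(3)*z/9


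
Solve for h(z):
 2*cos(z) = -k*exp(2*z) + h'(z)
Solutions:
 h(z) = C1 + k*exp(2*z)/2 + 2*sin(z)


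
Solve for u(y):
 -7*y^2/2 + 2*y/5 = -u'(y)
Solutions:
 u(y) = C1 + 7*y^3/6 - y^2/5


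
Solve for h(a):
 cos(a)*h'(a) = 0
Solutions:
 h(a) = C1


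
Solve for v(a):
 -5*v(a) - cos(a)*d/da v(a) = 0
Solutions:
 v(a) = C1*sqrt(sin(a) - 1)*(sin(a)^2 - 2*sin(a) + 1)/(sqrt(sin(a) + 1)*(sin(a)^2 + 2*sin(a) + 1))


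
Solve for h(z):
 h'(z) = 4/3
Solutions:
 h(z) = C1 + 4*z/3


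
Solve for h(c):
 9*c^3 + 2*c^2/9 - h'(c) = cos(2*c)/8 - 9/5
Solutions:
 h(c) = C1 + 9*c^4/4 + 2*c^3/27 + 9*c/5 - sin(c)*cos(c)/8


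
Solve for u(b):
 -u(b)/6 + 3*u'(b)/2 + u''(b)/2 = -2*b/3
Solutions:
 u(b) = C1*exp(b*(-9 + sqrt(93))/6) + C2*exp(-b*(9 + sqrt(93))/6) + 4*b + 36


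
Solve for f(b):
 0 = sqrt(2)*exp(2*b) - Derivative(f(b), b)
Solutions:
 f(b) = C1 + sqrt(2)*exp(2*b)/2


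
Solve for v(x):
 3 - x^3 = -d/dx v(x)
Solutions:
 v(x) = C1 + x^4/4 - 3*x


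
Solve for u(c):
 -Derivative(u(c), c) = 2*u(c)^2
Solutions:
 u(c) = 1/(C1 + 2*c)


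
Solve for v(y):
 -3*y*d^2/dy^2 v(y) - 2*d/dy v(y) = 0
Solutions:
 v(y) = C1 + C2*y^(1/3)


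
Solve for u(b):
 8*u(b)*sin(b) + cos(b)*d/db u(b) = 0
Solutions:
 u(b) = C1*cos(b)^8


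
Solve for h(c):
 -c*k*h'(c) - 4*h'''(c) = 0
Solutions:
 h(c) = C1 + Integral(C2*airyai(2^(1/3)*c*(-k)^(1/3)/2) + C3*airybi(2^(1/3)*c*(-k)^(1/3)/2), c)


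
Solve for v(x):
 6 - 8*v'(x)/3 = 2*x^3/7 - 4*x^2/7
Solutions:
 v(x) = C1 - 3*x^4/112 + x^3/14 + 9*x/4


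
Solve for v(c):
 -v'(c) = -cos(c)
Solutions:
 v(c) = C1 + sin(c)


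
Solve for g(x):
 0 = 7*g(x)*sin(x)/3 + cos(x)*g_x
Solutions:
 g(x) = C1*cos(x)^(7/3)


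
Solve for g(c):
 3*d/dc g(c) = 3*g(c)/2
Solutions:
 g(c) = C1*exp(c/2)


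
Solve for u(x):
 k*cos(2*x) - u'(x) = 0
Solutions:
 u(x) = C1 + k*sin(2*x)/2


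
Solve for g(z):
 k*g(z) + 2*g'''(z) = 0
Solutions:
 g(z) = C1*exp(2^(2/3)*z*(-k)^(1/3)/2) + C2*exp(2^(2/3)*z*(-k)^(1/3)*(-1 + sqrt(3)*I)/4) + C3*exp(-2^(2/3)*z*(-k)^(1/3)*(1 + sqrt(3)*I)/4)


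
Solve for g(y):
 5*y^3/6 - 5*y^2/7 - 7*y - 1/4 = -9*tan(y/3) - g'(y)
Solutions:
 g(y) = C1 - 5*y^4/24 + 5*y^3/21 + 7*y^2/2 + y/4 + 27*log(cos(y/3))


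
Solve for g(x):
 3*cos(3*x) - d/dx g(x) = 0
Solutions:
 g(x) = C1 + sin(3*x)


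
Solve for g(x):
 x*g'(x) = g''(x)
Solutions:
 g(x) = C1 + C2*erfi(sqrt(2)*x/2)


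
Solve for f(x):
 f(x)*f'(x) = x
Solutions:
 f(x) = -sqrt(C1 + x^2)
 f(x) = sqrt(C1 + x^2)


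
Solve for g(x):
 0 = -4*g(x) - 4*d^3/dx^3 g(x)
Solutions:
 g(x) = C3*exp(-x) + (C1*sin(sqrt(3)*x/2) + C2*cos(sqrt(3)*x/2))*exp(x/2)


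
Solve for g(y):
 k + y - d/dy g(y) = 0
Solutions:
 g(y) = C1 + k*y + y^2/2


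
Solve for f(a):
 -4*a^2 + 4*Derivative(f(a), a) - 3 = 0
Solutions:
 f(a) = C1 + a^3/3 + 3*a/4


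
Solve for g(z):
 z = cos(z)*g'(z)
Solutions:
 g(z) = C1 + Integral(z/cos(z), z)


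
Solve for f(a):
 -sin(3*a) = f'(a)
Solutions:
 f(a) = C1 + cos(3*a)/3


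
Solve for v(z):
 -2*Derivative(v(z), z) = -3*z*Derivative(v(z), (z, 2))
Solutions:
 v(z) = C1 + C2*z^(5/3)


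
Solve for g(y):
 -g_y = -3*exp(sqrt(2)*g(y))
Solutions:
 g(y) = sqrt(2)*(2*log(-1/(C1 + 3*y)) - log(2))/4


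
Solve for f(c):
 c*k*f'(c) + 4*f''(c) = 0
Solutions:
 f(c) = Piecewise((-sqrt(2)*sqrt(pi)*C1*erf(sqrt(2)*c*sqrt(k)/4)/sqrt(k) - C2, (k > 0) | (k < 0)), (-C1*c - C2, True))


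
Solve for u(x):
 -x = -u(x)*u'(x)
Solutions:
 u(x) = -sqrt(C1 + x^2)
 u(x) = sqrt(C1 + x^2)


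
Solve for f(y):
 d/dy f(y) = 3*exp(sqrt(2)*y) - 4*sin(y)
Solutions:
 f(y) = C1 + 3*sqrt(2)*exp(sqrt(2)*y)/2 + 4*cos(y)


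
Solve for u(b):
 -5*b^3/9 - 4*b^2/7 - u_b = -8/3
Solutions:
 u(b) = C1 - 5*b^4/36 - 4*b^3/21 + 8*b/3


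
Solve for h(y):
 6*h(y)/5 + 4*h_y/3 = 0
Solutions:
 h(y) = C1*exp(-9*y/10)


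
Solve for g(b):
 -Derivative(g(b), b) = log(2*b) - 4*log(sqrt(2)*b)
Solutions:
 g(b) = C1 + 3*b*log(b) - 3*b + b*log(2)


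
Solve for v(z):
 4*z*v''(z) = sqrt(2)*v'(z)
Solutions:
 v(z) = C1 + C2*z^(sqrt(2)/4 + 1)


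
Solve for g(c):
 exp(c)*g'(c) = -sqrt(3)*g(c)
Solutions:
 g(c) = C1*exp(sqrt(3)*exp(-c))


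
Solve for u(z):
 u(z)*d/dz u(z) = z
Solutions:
 u(z) = -sqrt(C1 + z^2)
 u(z) = sqrt(C1 + z^2)


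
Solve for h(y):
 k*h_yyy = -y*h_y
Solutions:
 h(y) = C1 + Integral(C2*airyai(y*(-1/k)^(1/3)) + C3*airybi(y*(-1/k)^(1/3)), y)


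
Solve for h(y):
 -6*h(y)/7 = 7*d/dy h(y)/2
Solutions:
 h(y) = C1*exp(-12*y/49)


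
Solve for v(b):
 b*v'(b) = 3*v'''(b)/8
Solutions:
 v(b) = C1 + Integral(C2*airyai(2*3^(2/3)*b/3) + C3*airybi(2*3^(2/3)*b/3), b)


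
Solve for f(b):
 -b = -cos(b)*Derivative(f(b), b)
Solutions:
 f(b) = C1 + Integral(b/cos(b), b)


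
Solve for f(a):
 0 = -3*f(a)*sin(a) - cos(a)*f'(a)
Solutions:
 f(a) = C1*cos(a)^3


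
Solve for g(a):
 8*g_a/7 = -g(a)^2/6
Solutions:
 g(a) = 48/(C1 + 7*a)


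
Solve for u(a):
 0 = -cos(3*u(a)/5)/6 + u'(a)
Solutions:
 -a/6 - 5*log(sin(3*u(a)/5) - 1)/6 + 5*log(sin(3*u(a)/5) + 1)/6 = C1


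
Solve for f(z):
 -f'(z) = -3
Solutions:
 f(z) = C1 + 3*z


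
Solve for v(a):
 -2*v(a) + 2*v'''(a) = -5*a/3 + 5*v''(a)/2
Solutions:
 v(a) = C1*exp(a*(-(24*sqrt(1671) + 989)^(1/3) - 25/(24*sqrt(1671) + 989)^(1/3) + 10)/24)*sin(sqrt(3)*a*(-(24*sqrt(1671) + 989)^(1/3) + 25/(24*sqrt(1671) + 989)^(1/3))/24) + C2*exp(a*(-(24*sqrt(1671) + 989)^(1/3) - 25/(24*sqrt(1671) + 989)^(1/3) + 10)/24)*cos(sqrt(3)*a*(-(24*sqrt(1671) + 989)^(1/3) + 25/(24*sqrt(1671) + 989)^(1/3))/24) + C3*exp(a*(25/(24*sqrt(1671) + 989)^(1/3) + 5 + (24*sqrt(1671) + 989)^(1/3))/12) + 5*a/6


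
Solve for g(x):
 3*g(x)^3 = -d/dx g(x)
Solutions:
 g(x) = -sqrt(2)*sqrt(-1/(C1 - 3*x))/2
 g(x) = sqrt(2)*sqrt(-1/(C1 - 3*x))/2


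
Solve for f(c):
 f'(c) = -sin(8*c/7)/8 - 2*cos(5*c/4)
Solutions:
 f(c) = C1 - 8*sin(5*c/4)/5 + 7*cos(8*c/7)/64


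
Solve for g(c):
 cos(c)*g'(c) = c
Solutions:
 g(c) = C1 + Integral(c/cos(c), c)


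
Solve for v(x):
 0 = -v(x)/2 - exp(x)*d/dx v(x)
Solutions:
 v(x) = C1*exp(exp(-x)/2)


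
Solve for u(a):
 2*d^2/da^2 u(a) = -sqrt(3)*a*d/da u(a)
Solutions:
 u(a) = C1 + C2*erf(3^(1/4)*a/2)


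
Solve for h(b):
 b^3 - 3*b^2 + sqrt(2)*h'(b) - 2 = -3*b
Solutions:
 h(b) = C1 - sqrt(2)*b^4/8 + sqrt(2)*b^3/2 - 3*sqrt(2)*b^2/4 + sqrt(2)*b


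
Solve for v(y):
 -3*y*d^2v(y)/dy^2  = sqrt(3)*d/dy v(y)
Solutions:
 v(y) = C1 + C2*y^(1 - sqrt(3)/3)


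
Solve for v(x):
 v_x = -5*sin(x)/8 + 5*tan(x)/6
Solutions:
 v(x) = C1 - 5*log(cos(x))/6 + 5*cos(x)/8


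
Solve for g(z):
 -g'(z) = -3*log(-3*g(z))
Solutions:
 -Integral(1/(log(-_y) + log(3)), (_y, g(z)))/3 = C1 - z


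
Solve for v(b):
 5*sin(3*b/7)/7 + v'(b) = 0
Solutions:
 v(b) = C1 + 5*cos(3*b/7)/3


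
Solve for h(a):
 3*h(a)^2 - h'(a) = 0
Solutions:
 h(a) = -1/(C1 + 3*a)


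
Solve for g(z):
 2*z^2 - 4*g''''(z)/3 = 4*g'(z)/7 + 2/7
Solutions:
 g(z) = C1 + C4*exp(-3^(1/3)*7^(2/3)*z/7) + 7*z^3/6 - z/2 + (C2*sin(3^(5/6)*7^(2/3)*z/14) + C3*cos(3^(5/6)*7^(2/3)*z/14))*exp(3^(1/3)*7^(2/3)*z/14)


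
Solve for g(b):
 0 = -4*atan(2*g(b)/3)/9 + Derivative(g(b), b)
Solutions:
 Integral(1/atan(2*_y/3), (_y, g(b))) = C1 + 4*b/9


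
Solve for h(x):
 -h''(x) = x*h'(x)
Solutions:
 h(x) = C1 + C2*erf(sqrt(2)*x/2)


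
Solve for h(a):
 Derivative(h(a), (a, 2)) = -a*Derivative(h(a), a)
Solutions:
 h(a) = C1 + C2*erf(sqrt(2)*a/2)


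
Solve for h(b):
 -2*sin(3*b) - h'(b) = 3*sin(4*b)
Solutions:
 h(b) = C1 + 2*cos(3*b)/3 + 3*cos(4*b)/4


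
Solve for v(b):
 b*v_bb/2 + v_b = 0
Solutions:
 v(b) = C1 + C2/b


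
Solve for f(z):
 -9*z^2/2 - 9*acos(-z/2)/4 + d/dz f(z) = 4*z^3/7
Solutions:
 f(z) = C1 + z^4/7 + 3*z^3/2 + 9*z*acos(-z/2)/4 + 9*sqrt(4 - z^2)/4


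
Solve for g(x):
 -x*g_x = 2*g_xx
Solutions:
 g(x) = C1 + C2*erf(x/2)


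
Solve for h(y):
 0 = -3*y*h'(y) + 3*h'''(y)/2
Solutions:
 h(y) = C1 + Integral(C2*airyai(2^(1/3)*y) + C3*airybi(2^(1/3)*y), y)


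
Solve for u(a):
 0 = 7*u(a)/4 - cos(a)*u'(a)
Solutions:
 u(a) = C1*(sin(a) + 1)^(7/8)/(sin(a) - 1)^(7/8)


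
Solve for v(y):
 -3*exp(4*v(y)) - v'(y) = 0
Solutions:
 v(y) = log(-I*(1/(C1 + 12*y))^(1/4))
 v(y) = log(I*(1/(C1 + 12*y))^(1/4))
 v(y) = log(-(1/(C1 + 12*y))^(1/4))
 v(y) = log(1/(C1 + 12*y))/4


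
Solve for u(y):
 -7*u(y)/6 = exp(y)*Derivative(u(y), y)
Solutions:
 u(y) = C1*exp(7*exp(-y)/6)


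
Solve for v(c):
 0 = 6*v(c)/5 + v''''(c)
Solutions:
 v(c) = (C1*sin(10^(3/4)*3^(1/4)*c/10) + C2*cos(10^(3/4)*3^(1/4)*c/10))*exp(-10^(3/4)*3^(1/4)*c/10) + (C3*sin(10^(3/4)*3^(1/4)*c/10) + C4*cos(10^(3/4)*3^(1/4)*c/10))*exp(10^(3/4)*3^(1/4)*c/10)


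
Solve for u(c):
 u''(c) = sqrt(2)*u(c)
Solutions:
 u(c) = C1*exp(-2^(1/4)*c) + C2*exp(2^(1/4)*c)


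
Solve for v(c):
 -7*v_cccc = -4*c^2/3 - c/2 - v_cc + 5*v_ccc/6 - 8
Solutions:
 v(c) = C1 + C2*c + C3*exp(c*(-5 + sqrt(1033))/84) + C4*exp(-c*(5 + sqrt(1033))/84) - c^4/9 - 49*c^3/108 - 3125*c^2/216


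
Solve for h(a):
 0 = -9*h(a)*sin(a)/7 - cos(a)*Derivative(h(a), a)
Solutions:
 h(a) = C1*cos(a)^(9/7)


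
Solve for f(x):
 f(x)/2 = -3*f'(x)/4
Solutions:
 f(x) = C1*exp(-2*x/3)


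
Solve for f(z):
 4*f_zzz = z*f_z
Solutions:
 f(z) = C1 + Integral(C2*airyai(2^(1/3)*z/2) + C3*airybi(2^(1/3)*z/2), z)


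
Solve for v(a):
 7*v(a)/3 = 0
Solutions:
 v(a) = 0


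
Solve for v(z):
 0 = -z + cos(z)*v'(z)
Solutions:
 v(z) = C1 + Integral(z/cos(z), z)


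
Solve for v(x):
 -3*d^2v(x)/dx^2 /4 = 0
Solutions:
 v(x) = C1 + C2*x


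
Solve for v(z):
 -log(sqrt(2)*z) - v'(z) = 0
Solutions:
 v(z) = C1 - z*log(z) - z*log(2)/2 + z


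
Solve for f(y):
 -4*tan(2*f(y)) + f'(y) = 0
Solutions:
 f(y) = -asin(C1*exp(8*y))/2 + pi/2
 f(y) = asin(C1*exp(8*y))/2


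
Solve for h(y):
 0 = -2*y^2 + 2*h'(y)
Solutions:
 h(y) = C1 + y^3/3


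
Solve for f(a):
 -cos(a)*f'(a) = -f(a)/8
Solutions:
 f(a) = C1*(sin(a) + 1)^(1/16)/(sin(a) - 1)^(1/16)


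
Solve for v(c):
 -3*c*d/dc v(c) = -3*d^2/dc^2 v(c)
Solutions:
 v(c) = C1 + C2*erfi(sqrt(2)*c/2)


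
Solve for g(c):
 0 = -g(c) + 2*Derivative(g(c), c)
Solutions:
 g(c) = C1*exp(c/2)


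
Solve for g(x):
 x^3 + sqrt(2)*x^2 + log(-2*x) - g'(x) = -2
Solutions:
 g(x) = C1 + x^4/4 + sqrt(2)*x^3/3 + x*log(-x) + x*(log(2) + 1)


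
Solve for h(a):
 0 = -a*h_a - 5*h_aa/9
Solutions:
 h(a) = C1 + C2*erf(3*sqrt(10)*a/10)


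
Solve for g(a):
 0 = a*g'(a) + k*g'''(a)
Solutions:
 g(a) = C1 + Integral(C2*airyai(a*(-1/k)^(1/3)) + C3*airybi(a*(-1/k)^(1/3)), a)


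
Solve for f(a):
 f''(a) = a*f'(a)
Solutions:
 f(a) = C1 + C2*erfi(sqrt(2)*a/2)


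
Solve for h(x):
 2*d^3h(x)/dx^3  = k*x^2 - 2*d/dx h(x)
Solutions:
 h(x) = C1 + C2*sin(x) + C3*cos(x) + k*x^3/6 - k*x


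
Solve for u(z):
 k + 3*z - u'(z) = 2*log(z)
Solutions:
 u(z) = C1 + k*z + 3*z^2/2 - 2*z*log(z) + 2*z


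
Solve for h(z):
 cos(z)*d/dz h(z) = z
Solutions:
 h(z) = C1 + Integral(z/cos(z), z)


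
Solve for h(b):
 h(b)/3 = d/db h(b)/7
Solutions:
 h(b) = C1*exp(7*b/3)


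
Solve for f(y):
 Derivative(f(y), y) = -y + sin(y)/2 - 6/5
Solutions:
 f(y) = C1 - y^2/2 - 6*y/5 - cos(y)/2


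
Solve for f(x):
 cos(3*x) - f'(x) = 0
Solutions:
 f(x) = C1 + sin(3*x)/3


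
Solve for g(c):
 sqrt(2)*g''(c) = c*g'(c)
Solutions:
 g(c) = C1 + C2*erfi(2^(1/4)*c/2)


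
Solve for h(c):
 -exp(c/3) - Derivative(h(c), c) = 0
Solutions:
 h(c) = C1 - 3*exp(c/3)


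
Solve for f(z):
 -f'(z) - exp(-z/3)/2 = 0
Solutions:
 f(z) = C1 + 3*exp(-z/3)/2


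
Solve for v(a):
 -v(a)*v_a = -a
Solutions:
 v(a) = -sqrt(C1 + a^2)
 v(a) = sqrt(C1 + a^2)


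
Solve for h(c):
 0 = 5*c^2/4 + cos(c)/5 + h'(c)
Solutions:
 h(c) = C1 - 5*c^3/12 - sin(c)/5


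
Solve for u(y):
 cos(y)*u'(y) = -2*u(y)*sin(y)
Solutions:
 u(y) = C1*cos(y)^2


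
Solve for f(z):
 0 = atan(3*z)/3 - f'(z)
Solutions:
 f(z) = C1 + z*atan(3*z)/3 - log(9*z^2 + 1)/18


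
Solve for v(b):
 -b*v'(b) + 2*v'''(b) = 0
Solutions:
 v(b) = C1 + Integral(C2*airyai(2^(2/3)*b/2) + C3*airybi(2^(2/3)*b/2), b)


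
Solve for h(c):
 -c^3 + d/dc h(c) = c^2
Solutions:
 h(c) = C1 + c^4/4 + c^3/3


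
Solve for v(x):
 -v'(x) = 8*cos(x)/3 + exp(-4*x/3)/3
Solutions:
 v(x) = C1 - 8*sin(x)/3 + exp(-4*x/3)/4


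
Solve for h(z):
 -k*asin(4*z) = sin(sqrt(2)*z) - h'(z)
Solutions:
 h(z) = C1 + k*(z*asin(4*z) + sqrt(1 - 16*z^2)/4) - sqrt(2)*cos(sqrt(2)*z)/2


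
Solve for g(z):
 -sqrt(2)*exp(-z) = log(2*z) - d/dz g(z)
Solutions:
 g(z) = C1 + z*log(z) + z*(-1 + log(2)) - sqrt(2)*exp(-z)


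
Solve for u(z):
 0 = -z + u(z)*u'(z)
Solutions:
 u(z) = -sqrt(C1 + z^2)
 u(z) = sqrt(C1 + z^2)


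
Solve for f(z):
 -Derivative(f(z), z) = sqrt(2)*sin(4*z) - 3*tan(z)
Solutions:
 f(z) = C1 - 3*log(cos(z)) + sqrt(2)*cos(4*z)/4


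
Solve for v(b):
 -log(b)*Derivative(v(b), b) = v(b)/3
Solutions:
 v(b) = C1*exp(-li(b)/3)


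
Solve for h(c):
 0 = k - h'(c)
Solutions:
 h(c) = C1 + c*k


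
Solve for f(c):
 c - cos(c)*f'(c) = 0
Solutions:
 f(c) = C1 + Integral(c/cos(c), c)


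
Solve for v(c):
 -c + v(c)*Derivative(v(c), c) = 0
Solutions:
 v(c) = -sqrt(C1 + c^2)
 v(c) = sqrt(C1 + c^2)


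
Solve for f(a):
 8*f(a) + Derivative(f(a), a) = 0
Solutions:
 f(a) = C1*exp(-8*a)


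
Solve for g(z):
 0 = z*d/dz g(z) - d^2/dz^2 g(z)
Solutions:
 g(z) = C1 + C2*erfi(sqrt(2)*z/2)


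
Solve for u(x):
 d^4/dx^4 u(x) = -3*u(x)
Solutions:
 u(x) = (C1*sin(sqrt(2)*3^(1/4)*x/2) + C2*cos(sqrt(2)*3^(1/4)*x/2))*exp(-sqrt(2)*3^(1/4)*x/2) + (C3*sin(sqrt(2)*3^(1/4)*x/2) + C4*cos(sqrt(2)*3^(1/4)*x/2))*exp(sqrt(2)*3^(1/4)*x/2)


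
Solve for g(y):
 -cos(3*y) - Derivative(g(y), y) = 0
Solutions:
 g(y) = C1 - sin(3*y)/3


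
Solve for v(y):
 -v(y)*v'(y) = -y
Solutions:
 v(y) = -sqrt(C1 + y^2)
 v(y) = sqrt(C1 + y^2)


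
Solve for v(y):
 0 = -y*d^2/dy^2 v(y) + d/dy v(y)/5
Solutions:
 v(y) = C1 + C2*y^(6/5)


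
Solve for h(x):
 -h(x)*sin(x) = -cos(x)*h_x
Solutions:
 h(x) = C1/cos(x)


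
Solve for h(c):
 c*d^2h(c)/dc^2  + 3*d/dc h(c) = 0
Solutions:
 h(c) = C1 + C2/c^2


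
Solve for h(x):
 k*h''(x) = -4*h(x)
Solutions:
 h(x) = C1*exp(-2*x*sqrt(-1/k)) + C2*exp(2*x*sqrt(-1/k))


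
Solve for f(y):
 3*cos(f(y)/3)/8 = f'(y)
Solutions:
 -3*y/8 - 3*log(sin(f(y)/3) - 1)/2 + 3*log(sin(f(y)/3) + 1)/2 = C1


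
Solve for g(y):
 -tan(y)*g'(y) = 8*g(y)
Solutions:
 g(y) = C1/sin(y)^8


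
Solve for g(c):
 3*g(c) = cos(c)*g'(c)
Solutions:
 g(c) = C1*(sin(c) + 1)^(3/2)/(sin(c) - 1)^(3/2)


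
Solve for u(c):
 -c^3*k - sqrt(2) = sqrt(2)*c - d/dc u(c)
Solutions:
 u(c) = C1 + c^4*k/4 + sqrt(2)*c^2/2 + sqrt(2)*c


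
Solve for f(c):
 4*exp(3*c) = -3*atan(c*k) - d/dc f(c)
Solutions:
 f(c) = C1 - 3*Piecewise((c*atan(c*k) - log(c^2*k^2 + 1)/(2*k), Ne(k, 0)), (0, True)) - 4*exp(3*c)/3


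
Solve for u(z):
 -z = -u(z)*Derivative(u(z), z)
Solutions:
 u(z) = -sqrt(C1 + z^2)
 u(z) = sqrt(C1 + z^2)


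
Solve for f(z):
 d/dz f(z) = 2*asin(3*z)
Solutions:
 f(z) = C1 + 2*z*asin(3*z) + 2*sqrt(1 - 9*z^2)/3


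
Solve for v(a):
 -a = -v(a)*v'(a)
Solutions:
 v(a) = -sqrt(C1 + a^2)
 v(a) = sqrt(C1 + a^2)


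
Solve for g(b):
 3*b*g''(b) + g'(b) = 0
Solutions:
 g(b) = C1 + C2*b^(2/3)


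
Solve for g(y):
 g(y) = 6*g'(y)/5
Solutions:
 g(y) = C1*exp(5*y/6)


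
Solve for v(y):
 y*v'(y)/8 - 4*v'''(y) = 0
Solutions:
 v(y) = C1 + Integral(C2*airyai(2^(1/3)*y/4) + C3*airybi(2^(1/3)*y/4), y)


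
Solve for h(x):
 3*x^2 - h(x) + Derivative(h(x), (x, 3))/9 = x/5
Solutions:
 h(x) = C3*exp(3^(2/3)*x) + 3*x^2 - x/5 + (C1*sin(3*3^(1/6)*x/2) + C2*cos(3*3^(1/6)*x/2))*exp(-3^(2/3)*x/2)


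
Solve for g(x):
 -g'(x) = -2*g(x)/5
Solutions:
 g(x) = C1*exp(2*x/5)


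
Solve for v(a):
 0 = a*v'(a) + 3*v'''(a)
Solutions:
 v(a) = C1 + Integral(C2*airyai(-3^(2/3)*a/3) + C3*airybi(-3^(2/3)*a/3), a)


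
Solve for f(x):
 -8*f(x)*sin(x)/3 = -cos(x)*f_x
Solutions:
 f(x) = C1/cos(x)^(8/3)


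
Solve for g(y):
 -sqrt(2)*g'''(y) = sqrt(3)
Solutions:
 g(y) = C1 + C2*y + C3*y^2 - sqrt(6)*y^3/12


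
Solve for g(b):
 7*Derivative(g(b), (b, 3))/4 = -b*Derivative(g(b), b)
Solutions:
 g(b) = C1 + Integral(C2*airyai(-14^(2/3)*b/7) + C3*airybi(-14^(2/3)*b/7), b)


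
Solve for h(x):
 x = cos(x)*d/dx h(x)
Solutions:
 h(x) = C1 + Integral(x/cos(x), x)


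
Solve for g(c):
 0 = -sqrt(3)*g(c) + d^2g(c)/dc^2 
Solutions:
 g(c) = C1*exp(-3^(1/4)*c) + C2*exp(3^(1/4)*c)


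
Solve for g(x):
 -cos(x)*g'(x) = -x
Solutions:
 g(x) = C1 + Integral(x/cos(x), x)


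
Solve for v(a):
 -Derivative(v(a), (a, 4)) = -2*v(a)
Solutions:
 v(a) = C1*exp(-2^(1/4)*a) + C2*exp(2^(1/4)*a) + C3*sin(2^(1/4)*a) + C4*cos(2^(1/4)*a)


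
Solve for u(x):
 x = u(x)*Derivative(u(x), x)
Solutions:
 u(x) = -sqrt(C1 + x^2)
 u(x) = sqrt(C1 + x^2)


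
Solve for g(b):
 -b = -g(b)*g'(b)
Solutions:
 g(b) = -sqrt(C1 + b^2)
 g(b) = sqrt(C1 + b^2)


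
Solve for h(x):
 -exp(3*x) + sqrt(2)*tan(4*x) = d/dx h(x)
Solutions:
 h(x) = C1 - exp(3*x)/3 - sqrt(2)*log(cos(4*x))/4


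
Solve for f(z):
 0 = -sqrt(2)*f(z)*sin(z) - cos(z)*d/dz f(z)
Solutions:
 f(z) = C1*cos(z)^(sqrt(2))


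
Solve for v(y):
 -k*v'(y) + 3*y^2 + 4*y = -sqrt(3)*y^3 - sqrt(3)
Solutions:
 v(y) = C1 + sqrt(3)*y^4/(4*k) + y^3/k + 2*y^2/k + sqrt(3)*y/k


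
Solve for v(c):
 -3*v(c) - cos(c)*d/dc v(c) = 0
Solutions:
 v(c) = C1*(sin(c) - 1)^(3/2)/(sin(c) + 1)^(3/2)


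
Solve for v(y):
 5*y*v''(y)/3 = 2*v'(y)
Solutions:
 v(y) = C1 + C2*y^(11/5)


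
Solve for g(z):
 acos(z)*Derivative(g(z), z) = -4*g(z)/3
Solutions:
 g(z) = C1*exp(-4*Integral(1/acos(z), z)/3)


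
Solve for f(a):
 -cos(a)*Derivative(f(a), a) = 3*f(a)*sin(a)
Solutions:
 f(a) = C1*cos(a)^3


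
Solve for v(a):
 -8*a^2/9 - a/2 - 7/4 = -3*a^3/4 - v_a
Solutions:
 v(a) = C1 - 3*a^4/16 + 8*a^3/27 + a^2/4 + 7*a/4


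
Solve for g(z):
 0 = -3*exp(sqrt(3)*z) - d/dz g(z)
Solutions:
 g(z) = C1 - sqrt(3)*exp(sqrt(3)*z)


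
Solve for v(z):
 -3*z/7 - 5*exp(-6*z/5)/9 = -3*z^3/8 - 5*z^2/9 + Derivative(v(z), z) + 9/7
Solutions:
 v(z) = C1 + 3*z^4/32 + 5*z^3/27 - 3*z^2/14 - 9*z/7 + 25*exp(-6*z/5)/54


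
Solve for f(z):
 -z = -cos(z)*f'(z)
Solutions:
 f(z) = C1 + Integral(z/cos(z), z)


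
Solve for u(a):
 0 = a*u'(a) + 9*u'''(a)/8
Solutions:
 u(a) = C1 + Integral(C2*airyai(-2*3^(1/3)*a/3) + C3*airybi(-2*3^(1/3)*a/3), a)


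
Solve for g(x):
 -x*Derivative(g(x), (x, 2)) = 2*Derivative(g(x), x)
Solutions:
 g(x) = C1 + C2/x


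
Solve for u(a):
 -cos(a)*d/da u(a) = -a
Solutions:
 u(a) = C1 + Integral(a/cos(a), a)


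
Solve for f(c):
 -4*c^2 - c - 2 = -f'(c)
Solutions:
 f(c) = C1 + 4*c^3/3 + c^2/2 + 2*c


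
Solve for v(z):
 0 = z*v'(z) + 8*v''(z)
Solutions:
 v(z) = C1 + C2*erf(z/4)


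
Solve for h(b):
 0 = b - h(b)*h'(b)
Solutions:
 h(b) = -sqrt(C1 + b^2)
 h(b) = sqrt(C1 + b^2)


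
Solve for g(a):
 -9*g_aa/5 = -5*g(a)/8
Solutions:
 g(a) = C1*exp(-5*sqrt(2)*a/12) + C2*exp(5*sqrt(2)*a/12)


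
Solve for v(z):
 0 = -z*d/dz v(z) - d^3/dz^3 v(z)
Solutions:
 v(z) = C1 + Integral(C2*airyai(-z) + C3*airybi(-z), z)


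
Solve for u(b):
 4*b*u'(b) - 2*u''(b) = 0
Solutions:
 u(b) = C1 + C2*erfi(b)


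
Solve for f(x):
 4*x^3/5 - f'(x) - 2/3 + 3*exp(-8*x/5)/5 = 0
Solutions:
 f(x) = C1 + x^4/5 - 2*x/3 - 3*exp(-8*x/5)/8


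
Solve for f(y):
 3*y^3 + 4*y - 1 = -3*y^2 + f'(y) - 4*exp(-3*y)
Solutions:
 f(y) = C1 + 3*y^4/4 + y^3 + 2*y^2 - y - 4*exp(-3*y)/3


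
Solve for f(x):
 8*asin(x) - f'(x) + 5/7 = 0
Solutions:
 f(x) = C1 + 8*x*asin(x) + 5*x/7 + 8*sqrt(1 - x^2)


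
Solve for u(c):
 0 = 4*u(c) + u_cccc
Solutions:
 u(c) = (C1*sin(c) + C2*cos(c))*exp(-c) + (C3*sin(c) + C4*cos(c))*exp(c)


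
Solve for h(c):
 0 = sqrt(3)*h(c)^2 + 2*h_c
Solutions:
 h(c) = 2/(C1 + sqrt(3)*c)


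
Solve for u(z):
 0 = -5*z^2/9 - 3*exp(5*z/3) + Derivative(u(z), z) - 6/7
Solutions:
 u(z) = C1 + 5*z^3/27 + 6*z/7 + 9*exp(5*z/3)/5


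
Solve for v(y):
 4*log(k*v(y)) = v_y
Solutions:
 li(k*v(y))/k = C1 + 4*y


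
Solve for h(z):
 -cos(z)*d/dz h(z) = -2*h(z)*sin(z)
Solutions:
 h(z) = C1/cos(z)^2


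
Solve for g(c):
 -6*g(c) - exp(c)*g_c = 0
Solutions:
 g(c) = C1*exp(6*exp(-c))


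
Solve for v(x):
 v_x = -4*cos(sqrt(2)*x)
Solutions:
 v(x) = C1 - 2*sqrt(2)*sin(sqrt(2)*x)


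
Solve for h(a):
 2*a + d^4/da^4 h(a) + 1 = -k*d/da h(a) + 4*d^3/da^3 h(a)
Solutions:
 h(a) = C1 + C2*exp(a*(-(27*k/2 + sqrt((27*k - 128)^2 - 16384)/2 - 64)^(1/3) + 4 - 16/(27*k/2 + sqrt((27*k - 128)^2 - 16384)/2 - 64)^(1/3))/3) + C3*exp(a*((27*k/2 + sqrt((27*k - 128)^2 - 16384)/2 - 64)^(1/3) - sqrt(3)*I*(27*k/2 + sqrt((27*k - 128)^2 - 16384)/2 - 64)^(1/3) + 8 - 64/((-1 + sqrt(3)*I)*(27*k/2 + sqrt((27*k - 128)^2 - 16384)/2 - 64)^(1/3)))/6) + C4*exp(a*((27*k/2 + sqrt((27*k - 128)^2 - 16384)/2 - 64)^(1/3) + sqrt(3)*I*(27*k/2 + sqrt((27*k - 128)^2 - 16384)/2 - 64)^(1/3) + 8 + 64/((1 + sqrt(3)*I)*(27*k/2 + sqrt((27*k - 128)^2 - 16384)/2 - 64)^(1/3)))/6) - a^2/k - a/k


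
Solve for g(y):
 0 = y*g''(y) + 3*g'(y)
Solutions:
 g(y) = C1 + C2/y^2


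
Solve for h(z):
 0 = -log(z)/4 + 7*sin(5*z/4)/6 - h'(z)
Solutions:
 h(z) = C1 - z*log(z)/4 + z/4 - 14*cos(5*z/4)/15


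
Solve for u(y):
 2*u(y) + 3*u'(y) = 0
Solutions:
 u(y) = C1*exp(-2*y/3)


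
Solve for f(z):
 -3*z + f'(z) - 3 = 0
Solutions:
 f(z) = C1 + 3*z^2/2 + 3*z


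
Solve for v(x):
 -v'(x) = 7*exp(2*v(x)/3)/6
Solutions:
 v(x) = 3*log(-sqrt(-1/(C1 - 7*x))) + 3*log(3)
 v(x) = 3*log(-1/(C1 - 7*x))/2 + 3*log(3)


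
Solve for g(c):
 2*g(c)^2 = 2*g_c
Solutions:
 g(c) = -1/(C1 + c)


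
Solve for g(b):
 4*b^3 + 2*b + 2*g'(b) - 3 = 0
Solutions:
 g(b) = C1 - b^4/2 - b^2/2 + 3*b/2


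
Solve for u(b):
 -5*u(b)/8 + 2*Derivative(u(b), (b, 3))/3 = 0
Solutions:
 u(b) = C3*exp(15^(1/3)*2^(2/3)*b/4) + (C1*sin(2^(2/3)*3^(5/6)*5^(1/3)*b/8) + C2*cos(2^(2/3)*3^(5/6)*5^(1/3)*b/8))*exp(-15^(1/3)*2^(2/3)*b/8)


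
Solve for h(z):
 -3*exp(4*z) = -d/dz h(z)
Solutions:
 h(z) = C1 + 3*exp(4*z)/4


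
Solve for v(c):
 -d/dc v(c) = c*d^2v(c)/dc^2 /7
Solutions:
 v(c) = C1 + C2/c^6


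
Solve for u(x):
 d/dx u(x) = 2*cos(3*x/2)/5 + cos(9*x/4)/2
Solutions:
 u(x) = C1 + 4*sin(3*x/2)/15 + 2*sin(9*x/4)/9


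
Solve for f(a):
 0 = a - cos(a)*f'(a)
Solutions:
 f(a) = C1 + Integral(a/cos(a), a)


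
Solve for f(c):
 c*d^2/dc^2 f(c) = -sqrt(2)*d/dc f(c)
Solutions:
 f(c) = C1 + C2*c^(1 - sqrt(2))


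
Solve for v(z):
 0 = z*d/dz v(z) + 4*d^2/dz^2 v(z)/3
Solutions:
 v(z) = C1 + C2*erf(sqrt(6)*z/4)


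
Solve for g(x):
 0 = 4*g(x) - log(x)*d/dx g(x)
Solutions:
 g(x) = C1*exp(4*li(x))


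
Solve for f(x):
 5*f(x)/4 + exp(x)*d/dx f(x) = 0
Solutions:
 f(x) = C1*exp(5*exp(-x)/4)


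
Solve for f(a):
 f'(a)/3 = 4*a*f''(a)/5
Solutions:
 f(a) = C1 + C2*a^(17/12)


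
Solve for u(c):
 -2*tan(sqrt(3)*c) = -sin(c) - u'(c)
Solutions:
 u(c) = C1 - 2*sqrt(3)*log(cos(sqrt(3)*c))/3 + cos(c)


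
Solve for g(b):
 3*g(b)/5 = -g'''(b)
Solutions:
 g(b) = C3*exp(-3^(1/3)*5^(2/3)*b/5) + (C1*sin(3^(5/6)*5^(2/3)*b/10) + C2*cos(3^(5/6)*5^(2/3)*b/10))*exp(3^(1/3)*5^(2/3)*b/10)


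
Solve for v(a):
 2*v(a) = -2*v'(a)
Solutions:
 v(a) = C1*exp(-a)


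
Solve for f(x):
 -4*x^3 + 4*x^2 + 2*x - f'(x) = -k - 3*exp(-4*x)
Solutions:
 f(x) = C1 + k*x - x^4 + 4*x^3/3 + x^2 - 3*exp(-4*x)/4


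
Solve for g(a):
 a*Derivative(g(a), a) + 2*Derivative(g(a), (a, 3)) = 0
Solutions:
 g(a) = C1 + Integral(C2*airyai(-2^(2/3)*a/2) + C3*airybi(-2^(2/3)*a/2), a)


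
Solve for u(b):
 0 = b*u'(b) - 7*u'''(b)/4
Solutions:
 u(b) = C1 + Integral(C2*airyai(14^(2/3)*b/7) + C3*airybi(14^(2/3)*b/7), b)


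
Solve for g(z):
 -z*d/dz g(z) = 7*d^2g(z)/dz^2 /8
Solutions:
 g(z) = C1 + C2*erf(2*sqrt(7)*z/7)


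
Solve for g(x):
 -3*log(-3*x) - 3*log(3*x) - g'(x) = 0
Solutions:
 g(x) = C1 - 6*x*log(x) + 3*x*(-2*log(3) + 2 - I*pi)


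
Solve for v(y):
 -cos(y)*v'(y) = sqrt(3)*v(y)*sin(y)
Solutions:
 v(y) = C1*cos(y)^(sqrt(3))


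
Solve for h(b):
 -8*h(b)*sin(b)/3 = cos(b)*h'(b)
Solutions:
 h(b) = C1*cos(b)^(8/3)


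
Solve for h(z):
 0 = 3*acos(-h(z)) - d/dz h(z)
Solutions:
 Integral(1/acos(-_y), (_y, h(z))) = C1 + 3*z


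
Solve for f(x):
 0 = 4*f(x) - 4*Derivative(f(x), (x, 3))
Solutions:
 f(x) = C3*exp(x) + (C1*sin(sqrt(3)*x/2) + C2*cos(sqrt(3)*x/2))*exp(-x/2)


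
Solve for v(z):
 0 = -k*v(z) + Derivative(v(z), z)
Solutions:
 v(z) = C1*exp(k*z)


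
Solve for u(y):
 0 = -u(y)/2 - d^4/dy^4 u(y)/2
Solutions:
 u(y) = (C1*sin(sqrt(2)*y/2) + C2*cos(sqrt(2)*y/2))*exp(-sqrt(2)*y/2) + (C3*sin(sqrt(2)*y/2) + C4*cos(sqrt(2)*y/2))*exp(sqrt(2)*y/2)


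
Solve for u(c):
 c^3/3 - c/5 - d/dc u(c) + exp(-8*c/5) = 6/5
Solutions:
 u(c) = C1 + c^4/12 - c^2/10 - 6*c/5 - 5*exp(-8*c/5)/8


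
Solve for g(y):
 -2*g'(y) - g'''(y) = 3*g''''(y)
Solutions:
 g(y) = C1 + C4*exp(-y) + (C2*sin(sqrt(5)*y/3) + C3*cos(sqrt(5)*y/3))*exp(y/3)


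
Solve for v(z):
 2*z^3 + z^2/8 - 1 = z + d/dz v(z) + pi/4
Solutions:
 v(z) = C1 + z^4/2 + z^3/24 - z^2/2 - z - pi*z/4


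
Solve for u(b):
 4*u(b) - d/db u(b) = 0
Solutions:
 u(b) = C1*exp(4*b)


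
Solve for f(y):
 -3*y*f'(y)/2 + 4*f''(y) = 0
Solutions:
 f(y) = C1 + C2*erfi(sqrt(3)*y/4)


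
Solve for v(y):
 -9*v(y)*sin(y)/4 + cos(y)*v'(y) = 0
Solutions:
 v(y) = C1/cos(y)^(9/4)


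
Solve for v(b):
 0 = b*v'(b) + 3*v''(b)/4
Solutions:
 v(b) = C1 + C2*erf(sqrt(6)*b/3)


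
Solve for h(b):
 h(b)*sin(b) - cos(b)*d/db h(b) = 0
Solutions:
 h(b) = C1/cos(b)


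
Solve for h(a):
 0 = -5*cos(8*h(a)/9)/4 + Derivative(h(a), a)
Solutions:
 -5*a/4 - 9*log(sin(8*h(a)/9) - 1)/16 + 9*log(sin(8*h(a)/9) + 1)/16 = C1


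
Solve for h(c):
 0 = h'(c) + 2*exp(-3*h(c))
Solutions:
 h(c) = log(C1 - 6*c)/3
 h(c) = log((-3^(1/3) - 3^(5/6)*I)*(C1 - 2*c)^(1/3)/2)
 h(c) = log((-3^(1/3) + 3^(5/6)*I)*(C1 - 2*c)^(1/3)/2)


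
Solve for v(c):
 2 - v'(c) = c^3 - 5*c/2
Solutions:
 v(c) = C1 - c^4/4 + 5*c^2/4 + 2*c


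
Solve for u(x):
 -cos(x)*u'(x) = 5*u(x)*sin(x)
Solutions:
 u(x) = C1*cos(x)^5


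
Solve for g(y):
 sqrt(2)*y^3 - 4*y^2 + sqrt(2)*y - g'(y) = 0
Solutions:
 g(y) = C1 + sqrt(2)*y^4/4 - 4*y^3/3 + sqrt(2)*y^2/2


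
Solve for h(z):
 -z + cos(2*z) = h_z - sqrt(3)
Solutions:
 h(z) = C1 - z^2/2 + sqrt(3)*z + sin(2*z)/2


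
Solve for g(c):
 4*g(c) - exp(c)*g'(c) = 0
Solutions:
 g(c) = C1*exp(-4*exp(-c))


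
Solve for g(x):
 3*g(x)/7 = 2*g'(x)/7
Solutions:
 g(x) = C1*exp(3*x/2)


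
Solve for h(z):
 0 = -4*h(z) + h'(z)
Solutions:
 h(z) = C1*exp(4*z)


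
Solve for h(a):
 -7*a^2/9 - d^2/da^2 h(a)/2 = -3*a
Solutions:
 h(a) = C1 + C2*a - 7*a^4/54 + a^3


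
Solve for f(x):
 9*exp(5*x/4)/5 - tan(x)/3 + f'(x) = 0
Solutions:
 f(x) = C1 - 36*exp(5*x/4)/25 - log(cos(x))/3


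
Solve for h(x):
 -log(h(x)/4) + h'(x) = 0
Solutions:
 Integral(1/(-log(_y) + 2*log(2)), (_y, h(x))) = C1 - x


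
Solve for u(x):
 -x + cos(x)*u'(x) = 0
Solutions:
 u(x) = C1 + Integral(x/cos(x), x)


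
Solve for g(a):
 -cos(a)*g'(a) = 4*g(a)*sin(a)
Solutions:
 g(a) = C1*cos(a)^4


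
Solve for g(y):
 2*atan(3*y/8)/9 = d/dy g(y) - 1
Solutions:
 g(y) = C1 + 2*y*atan(3*y/8)/9 + y - 8*log(9*y^2 + 64)/27


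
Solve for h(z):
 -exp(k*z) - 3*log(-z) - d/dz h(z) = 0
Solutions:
 h(z) = C1 - 3*z*log(-z) + 3*z + Piecewise((-exp(k*z)/k, Ne(k, 0)), (-z, True))


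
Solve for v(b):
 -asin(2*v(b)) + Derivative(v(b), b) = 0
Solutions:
 Integral(1/asin(2*_y), (_y, v(b))) = C1 + b


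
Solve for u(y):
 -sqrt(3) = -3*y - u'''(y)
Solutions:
 u(y) = C1 + C2*y + C3*y^2 - y^4/8 + sqrt(3)*y^3/6


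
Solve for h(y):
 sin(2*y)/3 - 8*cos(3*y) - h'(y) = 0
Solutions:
 h(y) = C1 - 8*sin(3*y)/3 - cos(2*y)/6


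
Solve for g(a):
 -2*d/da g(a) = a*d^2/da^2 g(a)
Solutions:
 g(a) = C1 + C2/a


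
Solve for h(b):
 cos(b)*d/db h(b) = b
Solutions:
 h(b) = C1 + Integral(b/cos(b), b)


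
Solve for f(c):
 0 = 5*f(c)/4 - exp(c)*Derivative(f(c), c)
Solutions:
 f(c) = C1*exp(-5*exp(-c)/4)


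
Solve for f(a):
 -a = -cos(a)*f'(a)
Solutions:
 f(a) = C1 + Integral(a/cos(a), a)


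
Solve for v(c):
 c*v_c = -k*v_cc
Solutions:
 v(c) = C1 + C2*sqrt(k)*erf(sqrt(2)*c*sqrt(1/k)/2)


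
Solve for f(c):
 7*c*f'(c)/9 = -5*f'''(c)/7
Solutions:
 f(c) = C1 + Integral(C2*airyai(-7^(2/3)*75^(1/3)*c/15) + C3*airybi(-7^(2/3)*75^(1/3)*c/15), c)


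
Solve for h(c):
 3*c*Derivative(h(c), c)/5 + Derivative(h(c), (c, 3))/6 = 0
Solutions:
 h(c) = C1 + Integral(C2*airyai(-18^(1/3)*5^(2/3)*c/5) + C3*airybi(-18^(1/3)*5^(2/3)*c/5), c)


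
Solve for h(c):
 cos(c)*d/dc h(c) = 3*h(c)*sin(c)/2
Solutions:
 h(c) = C1/cos(c)^(3/2)


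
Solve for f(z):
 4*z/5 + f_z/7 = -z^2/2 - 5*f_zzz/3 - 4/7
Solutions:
 f(z) = C1 + C2*sin(sqrt(105)*z/35) + C3*cos(sqrt(105)*z/35) - 7*z^3/6 - 14*z^2/5 + 233*z/3


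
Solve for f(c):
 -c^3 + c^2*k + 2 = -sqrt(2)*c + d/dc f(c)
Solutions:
 f(c) = C1 - c^4/4 + c^3*k/3 + sqrt(2)*c^2/2 + 2*c


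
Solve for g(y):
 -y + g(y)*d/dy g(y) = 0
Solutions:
 g(y) = -sqrt(C1 + y^2)
 g(y) = sqrt(C1 + y^2)


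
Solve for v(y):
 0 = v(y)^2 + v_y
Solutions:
 v(y) = 1/(C1 + y)


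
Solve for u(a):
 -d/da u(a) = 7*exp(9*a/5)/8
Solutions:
 u(a) = C1 - 35*exp(9*a/5)/72


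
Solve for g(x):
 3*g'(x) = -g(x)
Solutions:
 g(x) = C1*exp(-x/3)


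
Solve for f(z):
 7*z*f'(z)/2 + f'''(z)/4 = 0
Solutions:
 f(z) = C1 + Integral(C2*airyai(-14^(1/3)*z) + C3*airybi(-14^(1/3)*z), z)


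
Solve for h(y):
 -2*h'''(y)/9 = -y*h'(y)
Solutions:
 h(y) = C1 + Integral(C2*airyai(6^(2/3)*y/2) + C3*airybi(6^(2/3)*y/2), y)


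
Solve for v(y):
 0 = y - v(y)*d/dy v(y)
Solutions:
 v(y) = -sqrt(C1 + y^2)
 v(y) = sqrt(C1 + y^2)


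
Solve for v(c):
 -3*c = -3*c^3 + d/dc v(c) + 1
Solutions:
 v(c) = C1 + 3*c^4/4 - 3*c^2/2 - c


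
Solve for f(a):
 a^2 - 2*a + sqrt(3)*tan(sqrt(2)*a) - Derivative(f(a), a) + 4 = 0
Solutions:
 f(a) = C1 + a^3/3 - a^2 + 4*a - sqrt(6)*log(cos(sqrt(2)*a))/2


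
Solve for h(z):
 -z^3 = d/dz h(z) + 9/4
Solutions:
 h(z) = C1 - z^4/4 - 9*z/4
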